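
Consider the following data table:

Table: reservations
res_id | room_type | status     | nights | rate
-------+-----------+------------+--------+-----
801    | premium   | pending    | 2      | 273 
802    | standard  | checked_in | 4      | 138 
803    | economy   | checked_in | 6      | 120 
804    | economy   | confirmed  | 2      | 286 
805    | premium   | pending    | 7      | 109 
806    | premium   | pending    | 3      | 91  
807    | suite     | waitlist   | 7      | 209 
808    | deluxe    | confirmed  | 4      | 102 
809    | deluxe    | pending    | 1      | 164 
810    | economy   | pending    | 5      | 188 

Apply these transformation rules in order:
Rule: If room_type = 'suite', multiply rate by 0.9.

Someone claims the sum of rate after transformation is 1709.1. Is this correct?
No, the correct result is 1659.1.

Step 1: Calculate the correct sum after transformation
Step 2: Apply multiplier 0.9 to records where room_type = 'suite'
Step 3: Correct result = 1659.1
Step 4: Claimed result = 1709.1
Step 5: 1659.1 ≠ 1709.1
Conclusion: The claimed result is incorrect. The correct answer is 1659.1.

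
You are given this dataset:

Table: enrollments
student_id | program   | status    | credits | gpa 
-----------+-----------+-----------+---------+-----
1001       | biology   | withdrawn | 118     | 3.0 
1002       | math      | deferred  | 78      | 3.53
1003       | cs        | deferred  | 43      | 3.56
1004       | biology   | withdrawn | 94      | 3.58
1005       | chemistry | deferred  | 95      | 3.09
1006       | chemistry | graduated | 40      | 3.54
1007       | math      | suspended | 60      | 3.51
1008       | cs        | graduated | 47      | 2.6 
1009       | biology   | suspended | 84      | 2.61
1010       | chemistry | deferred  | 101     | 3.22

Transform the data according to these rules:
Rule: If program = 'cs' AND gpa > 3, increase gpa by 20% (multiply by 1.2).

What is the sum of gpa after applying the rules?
32.95

Step 1: Find records where program = 'cs' AND gpa > 3
Step 2: 1 records match, summing to 3.56
Step 3: After multiplier: 3.56 × 1.2 = 4.27
Step 4: Unaffected records sum: 28.68
Step 5: Final sum = 4.27 + 28.68 = 32.95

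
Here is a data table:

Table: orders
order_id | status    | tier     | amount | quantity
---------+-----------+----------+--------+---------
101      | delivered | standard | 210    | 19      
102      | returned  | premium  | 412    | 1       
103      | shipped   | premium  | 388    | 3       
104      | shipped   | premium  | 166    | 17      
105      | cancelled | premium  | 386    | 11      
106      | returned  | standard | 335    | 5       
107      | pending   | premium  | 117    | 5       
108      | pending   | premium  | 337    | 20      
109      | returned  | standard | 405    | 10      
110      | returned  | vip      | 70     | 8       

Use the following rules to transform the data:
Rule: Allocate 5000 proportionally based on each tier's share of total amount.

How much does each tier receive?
premium: 3195.33, standard: 1680.82, vip: 123.85

Step 1: Calculate total amount = 2826
Step 2: Calculate each tier's proportion:
  premium: 1806/2826 = 63.91% → 3195.33
  standard: 950/2826 = 33.62% → 1680.82
  vip: 70/2826 = 2.48% → 123.85
Step 3: Verify: sum of allocations ≈ 5000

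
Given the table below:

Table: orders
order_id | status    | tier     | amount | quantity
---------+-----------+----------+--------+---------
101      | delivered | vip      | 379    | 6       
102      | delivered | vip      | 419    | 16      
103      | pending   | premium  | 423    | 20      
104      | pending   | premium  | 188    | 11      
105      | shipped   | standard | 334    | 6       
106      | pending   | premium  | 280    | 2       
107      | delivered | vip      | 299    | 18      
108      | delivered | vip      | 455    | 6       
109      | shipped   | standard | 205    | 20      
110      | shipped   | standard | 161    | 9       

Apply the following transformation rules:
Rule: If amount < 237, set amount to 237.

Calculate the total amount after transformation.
3300

Step 1: 3 records have amount < 237
Step 2: These records originally summed to 554
Step 3: After setting to minimum: 3 × 237 = 711
Step 4: Unaffected records sum: 2589
Step 5: Final sum = 711 + 2589 = 3300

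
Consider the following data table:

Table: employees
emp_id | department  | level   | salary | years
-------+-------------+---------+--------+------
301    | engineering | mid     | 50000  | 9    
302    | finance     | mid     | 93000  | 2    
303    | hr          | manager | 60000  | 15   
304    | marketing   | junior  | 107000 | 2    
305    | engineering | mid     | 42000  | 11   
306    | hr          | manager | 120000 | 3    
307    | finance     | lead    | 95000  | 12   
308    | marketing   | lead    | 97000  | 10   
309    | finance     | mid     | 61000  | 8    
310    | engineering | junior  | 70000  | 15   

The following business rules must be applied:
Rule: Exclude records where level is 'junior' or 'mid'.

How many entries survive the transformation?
4

Step 1: Count records to exclude
  - 2 (junior) + 4 (mid) = 6 records
Step 2: Total records: 10
Step 3: Remaining = 10 - 6 = 4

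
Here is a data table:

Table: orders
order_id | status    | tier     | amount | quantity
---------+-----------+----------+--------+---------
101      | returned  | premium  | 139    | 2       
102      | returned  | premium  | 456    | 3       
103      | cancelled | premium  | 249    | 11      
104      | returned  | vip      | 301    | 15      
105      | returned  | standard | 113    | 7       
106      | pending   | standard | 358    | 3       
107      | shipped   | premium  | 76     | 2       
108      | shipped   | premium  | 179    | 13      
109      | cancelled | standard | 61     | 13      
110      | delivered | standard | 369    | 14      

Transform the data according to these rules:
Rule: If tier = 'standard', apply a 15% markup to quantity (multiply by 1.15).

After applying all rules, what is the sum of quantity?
88.55

Step 1: Records with tier = 'standard' have total quantity = 37
Step 2: Apply multiplier: 37 × 1.15 = 42.55
Step 3: Other records total: 46
Step 4: Final sum = 42.55 + 46 = 88.55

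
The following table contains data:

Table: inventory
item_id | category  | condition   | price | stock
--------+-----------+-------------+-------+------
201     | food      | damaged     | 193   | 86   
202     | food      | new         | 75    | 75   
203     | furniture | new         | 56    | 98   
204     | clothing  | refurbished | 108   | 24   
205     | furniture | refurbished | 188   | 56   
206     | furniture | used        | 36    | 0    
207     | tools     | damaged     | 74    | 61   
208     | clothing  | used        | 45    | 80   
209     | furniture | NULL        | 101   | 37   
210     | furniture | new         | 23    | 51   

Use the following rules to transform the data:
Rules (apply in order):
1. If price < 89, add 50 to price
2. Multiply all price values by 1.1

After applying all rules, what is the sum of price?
1318.9

Step 1: Apply Rule 1 - Add 50 to records with price < 89
  - 6 records affected: 309 + (6 × 50) = 609
  - Unaffected records: 590
  - Sum after Rule 1: 1199
Step 2: Apply Rule 2 - Multiply all by 1.1
  - 1199 × 1.1 = 1318.9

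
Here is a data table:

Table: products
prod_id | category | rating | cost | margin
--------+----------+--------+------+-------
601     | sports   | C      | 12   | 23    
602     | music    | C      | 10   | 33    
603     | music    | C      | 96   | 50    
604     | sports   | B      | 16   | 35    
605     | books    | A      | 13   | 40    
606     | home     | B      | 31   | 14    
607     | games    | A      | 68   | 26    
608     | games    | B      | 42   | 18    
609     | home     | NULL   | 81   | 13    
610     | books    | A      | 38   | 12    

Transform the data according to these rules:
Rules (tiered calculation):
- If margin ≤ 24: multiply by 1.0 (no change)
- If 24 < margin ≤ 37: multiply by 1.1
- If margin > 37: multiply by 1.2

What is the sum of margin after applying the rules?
291.4

Step 1: Tier 1 (margin ≤ 24): 5 records, sum = 80 × 1.0 = 80.0
Step 2: Tier 2 (24 < margin ≤ 37): 3 records, sum = 94 × 1.1 = 103.4
Step 3: Tier 3 (margin > 37): 2 records, sum = 90 × 1.2 = 108.0
Step 4: Final sum = 80.0 + 103.4 + 108.0 = 291.4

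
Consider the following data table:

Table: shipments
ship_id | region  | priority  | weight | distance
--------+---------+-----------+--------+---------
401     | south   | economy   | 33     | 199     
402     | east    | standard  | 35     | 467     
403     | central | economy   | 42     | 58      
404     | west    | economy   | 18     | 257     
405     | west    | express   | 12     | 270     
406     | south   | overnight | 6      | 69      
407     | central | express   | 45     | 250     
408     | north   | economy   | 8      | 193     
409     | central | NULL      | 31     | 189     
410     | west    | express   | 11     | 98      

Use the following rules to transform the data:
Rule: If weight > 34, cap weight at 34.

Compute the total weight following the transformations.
221

Step 1: 3 records have weight > 34
Step 2: These records originally summed to 122
Step 3: After capping: 3 × 34 = 102
Step 4: Unaffected records sum: 119
Step 5: Final sum = 102 + 119 = 221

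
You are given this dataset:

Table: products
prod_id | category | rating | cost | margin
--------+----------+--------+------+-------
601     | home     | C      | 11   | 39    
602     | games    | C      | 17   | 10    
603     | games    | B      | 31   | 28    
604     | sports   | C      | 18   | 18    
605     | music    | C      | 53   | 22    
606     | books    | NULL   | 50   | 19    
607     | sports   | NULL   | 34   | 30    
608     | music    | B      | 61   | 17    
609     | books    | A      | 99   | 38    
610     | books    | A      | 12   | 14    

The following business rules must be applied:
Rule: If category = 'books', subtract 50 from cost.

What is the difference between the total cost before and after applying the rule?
150

Step 1: Original sum of cost = 386
Step 2: 3 records have category = 'books'
Step 3: Each affected record changes by -50
Step 4: Total change = 3 × -50 = -150
Step 5: New sum = 386 + -150 = 236
Step 6: Difference = |236 - 386| = 150
        (Sum decreased by 150)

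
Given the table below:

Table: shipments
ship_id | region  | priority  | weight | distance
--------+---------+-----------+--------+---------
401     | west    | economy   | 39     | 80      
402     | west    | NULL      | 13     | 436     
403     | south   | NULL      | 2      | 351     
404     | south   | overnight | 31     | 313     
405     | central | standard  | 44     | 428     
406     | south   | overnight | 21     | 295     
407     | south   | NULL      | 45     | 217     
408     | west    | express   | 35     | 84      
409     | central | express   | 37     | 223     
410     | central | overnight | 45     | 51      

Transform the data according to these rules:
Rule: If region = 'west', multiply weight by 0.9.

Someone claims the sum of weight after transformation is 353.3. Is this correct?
No, the correct result is 303.3.

Step 1: Calculate the correct sum after transformation
Step 2: Apply multiplier 0.9 to records where region = 'west'
Step 3: Correct result = 303.3
Step 4: Claimed result = 353.3
Step 5: 303.3 ≠ 353.3
Conclusion: The claimed result is incorrect. The correct answer is 303.3.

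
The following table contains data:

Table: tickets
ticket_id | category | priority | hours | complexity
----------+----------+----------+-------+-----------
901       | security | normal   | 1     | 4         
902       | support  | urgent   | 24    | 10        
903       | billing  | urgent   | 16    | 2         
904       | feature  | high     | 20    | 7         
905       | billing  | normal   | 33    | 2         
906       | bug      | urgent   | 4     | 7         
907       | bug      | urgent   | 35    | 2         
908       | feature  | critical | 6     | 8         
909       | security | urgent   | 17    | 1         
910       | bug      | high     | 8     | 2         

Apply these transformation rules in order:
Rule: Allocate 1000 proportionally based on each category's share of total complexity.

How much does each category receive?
billing: 88.89, bug: 244.44, feature: 333.33, security: 111.11, support: 222.22

Step 1: Calculate total complexity = 45
Step 2: Calculate each category's proportion:
  billing: 4/45 = 8.89% → 88.89
  bug: 11/45 = 24.44% → 244.44
  feature: 15/45 = 33.33% → 333.33
  security: 5/45 = 11.11% → 111.11
  support: 10/45 = 22.22% → 222.22
Step 3: Verify: sum of allocations ≈ 1000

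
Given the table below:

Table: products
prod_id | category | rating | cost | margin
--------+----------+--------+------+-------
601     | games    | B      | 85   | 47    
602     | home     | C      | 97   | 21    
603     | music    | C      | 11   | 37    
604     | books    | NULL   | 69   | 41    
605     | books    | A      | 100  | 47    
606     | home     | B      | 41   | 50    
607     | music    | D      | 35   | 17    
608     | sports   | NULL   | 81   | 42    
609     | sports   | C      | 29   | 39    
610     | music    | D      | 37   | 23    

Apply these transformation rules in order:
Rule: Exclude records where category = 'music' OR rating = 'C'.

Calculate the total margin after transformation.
227

Step 1: Find records where category = 'music' OR rating = 'C'
Step 2: 5 records match, summing to 137
Step 3: Original sum: 364
Step 4: Remaining sum = 364 - 137 = 227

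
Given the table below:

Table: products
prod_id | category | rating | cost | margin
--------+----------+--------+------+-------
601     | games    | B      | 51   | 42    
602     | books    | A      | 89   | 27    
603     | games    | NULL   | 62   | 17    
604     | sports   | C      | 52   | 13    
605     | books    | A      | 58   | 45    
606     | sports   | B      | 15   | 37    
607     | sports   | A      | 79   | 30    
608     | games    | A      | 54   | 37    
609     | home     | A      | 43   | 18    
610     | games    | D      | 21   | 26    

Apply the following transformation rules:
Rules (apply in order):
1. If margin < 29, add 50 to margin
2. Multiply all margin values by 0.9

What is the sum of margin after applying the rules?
487.8

Step 1: Apply Rule 1 - Add 50 to records with margin < 29
  - 5 records affected: 101 + (5 × 50) = 351
  - Unaffected records: 191
  - Sum after Rule 1: 542
Step 2: Apply Rule 2 - Multiply all by 0.9
  - 542 × 0.9 = 487.8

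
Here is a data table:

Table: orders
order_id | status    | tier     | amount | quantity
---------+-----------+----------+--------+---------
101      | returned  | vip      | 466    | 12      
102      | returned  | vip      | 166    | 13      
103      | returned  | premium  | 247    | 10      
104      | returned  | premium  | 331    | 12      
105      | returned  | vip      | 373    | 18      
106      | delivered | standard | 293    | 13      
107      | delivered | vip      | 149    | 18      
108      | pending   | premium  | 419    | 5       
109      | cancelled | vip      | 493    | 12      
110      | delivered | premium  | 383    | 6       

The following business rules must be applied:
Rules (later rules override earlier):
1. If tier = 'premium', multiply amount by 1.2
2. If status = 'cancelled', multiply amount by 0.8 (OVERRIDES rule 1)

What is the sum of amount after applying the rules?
3497.4

Step 1: Rule 2 takes priority for records with status = 'cancelled'
  - 1 records: 493 × 0.8 = 394.4
Step 2: Rule 1 applies to remaining records with tier = 'premium'
  - 4 records: 1380 × 1.2 = 1656.0
Step 3: Other records unchanged: 1447
Step 4: Final sum = 394.4 + 1656.0 + 1447 = 3497.4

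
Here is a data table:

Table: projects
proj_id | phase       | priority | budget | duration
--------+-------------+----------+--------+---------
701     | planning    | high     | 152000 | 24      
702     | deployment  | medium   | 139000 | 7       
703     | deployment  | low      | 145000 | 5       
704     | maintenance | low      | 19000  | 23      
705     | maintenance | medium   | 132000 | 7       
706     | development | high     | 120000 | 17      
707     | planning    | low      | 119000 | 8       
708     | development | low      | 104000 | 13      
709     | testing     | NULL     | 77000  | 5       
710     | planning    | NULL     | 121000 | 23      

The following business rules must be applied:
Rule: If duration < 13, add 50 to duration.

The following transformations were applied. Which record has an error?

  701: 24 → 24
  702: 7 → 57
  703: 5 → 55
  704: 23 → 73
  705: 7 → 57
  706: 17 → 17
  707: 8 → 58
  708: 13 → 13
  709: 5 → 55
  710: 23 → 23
Record 704 has an error. The correct transformed value should be 23, not 73.

Step 1: Check each record against the rule
Step 2: Record 704 has duration = 23
Step 3: Since 23 >= 13, the bonus should not have been applied
Step 4: Correct value = 23, but claimed value = 73
Conclusion: Record 704 has the error.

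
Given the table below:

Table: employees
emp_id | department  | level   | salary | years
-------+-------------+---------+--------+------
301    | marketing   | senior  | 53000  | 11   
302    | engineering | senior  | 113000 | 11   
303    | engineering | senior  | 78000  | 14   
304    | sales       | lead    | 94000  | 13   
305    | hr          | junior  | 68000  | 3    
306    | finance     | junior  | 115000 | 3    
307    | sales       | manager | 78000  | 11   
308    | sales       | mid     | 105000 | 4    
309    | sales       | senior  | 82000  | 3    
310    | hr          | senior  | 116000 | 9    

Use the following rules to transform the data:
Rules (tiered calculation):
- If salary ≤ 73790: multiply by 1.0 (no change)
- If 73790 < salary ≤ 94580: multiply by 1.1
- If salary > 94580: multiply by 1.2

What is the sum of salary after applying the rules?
1025000.0

Step 1: Tier 1 (salary ≤ 73790): 2 records, sum = 121000 × 1.0 = 121000.0
Step 2: Tier 2 (73790 < salary ≤ 94580): 4 records, sum = 332000 × 1.1 = 365200.0
Step 3: Tier 3 (salary > 94580): 4 records, sum = 449000 × 1.2 = 538800.0
Step 4: Final sum = 121000.0 + 365200.0 + 538800.0 = 1025000.0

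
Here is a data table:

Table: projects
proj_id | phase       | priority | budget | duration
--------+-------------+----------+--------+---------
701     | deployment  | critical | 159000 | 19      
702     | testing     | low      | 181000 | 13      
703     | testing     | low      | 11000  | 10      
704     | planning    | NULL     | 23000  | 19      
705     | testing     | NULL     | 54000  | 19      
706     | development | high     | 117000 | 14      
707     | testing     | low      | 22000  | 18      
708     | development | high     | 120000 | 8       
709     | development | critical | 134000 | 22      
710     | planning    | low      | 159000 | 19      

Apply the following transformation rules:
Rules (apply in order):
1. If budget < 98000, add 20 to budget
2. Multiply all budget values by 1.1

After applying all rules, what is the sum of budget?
1078088.0

Step 1: Apply Rule 1 - Add 20 to records with budget < 98000
  - 4 records affected: 110000 + (4 × 20) = 110080
  - Unaffected records: 870000
  - Sum after Rule 1: 980080
Step 2: Apply Rule 2 - Multiply all by 1.1
  - 980080 × 1.1 = 1078088.0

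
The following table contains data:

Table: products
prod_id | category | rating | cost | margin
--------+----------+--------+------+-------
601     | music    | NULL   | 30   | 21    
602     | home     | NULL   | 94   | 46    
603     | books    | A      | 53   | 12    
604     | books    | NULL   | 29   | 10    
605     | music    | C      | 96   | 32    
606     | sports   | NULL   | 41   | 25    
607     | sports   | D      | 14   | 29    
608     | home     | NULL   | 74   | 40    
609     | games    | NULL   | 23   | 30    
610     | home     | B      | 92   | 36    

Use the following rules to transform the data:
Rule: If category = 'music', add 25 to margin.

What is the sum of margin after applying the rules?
331

Step 1: Count records where category = 'music': 2
Step 2: Total bonus added: 2 × 25 = 50
Step 3: Original sum of margin: 281
Step 4: Final sum = 281 + 50 = 331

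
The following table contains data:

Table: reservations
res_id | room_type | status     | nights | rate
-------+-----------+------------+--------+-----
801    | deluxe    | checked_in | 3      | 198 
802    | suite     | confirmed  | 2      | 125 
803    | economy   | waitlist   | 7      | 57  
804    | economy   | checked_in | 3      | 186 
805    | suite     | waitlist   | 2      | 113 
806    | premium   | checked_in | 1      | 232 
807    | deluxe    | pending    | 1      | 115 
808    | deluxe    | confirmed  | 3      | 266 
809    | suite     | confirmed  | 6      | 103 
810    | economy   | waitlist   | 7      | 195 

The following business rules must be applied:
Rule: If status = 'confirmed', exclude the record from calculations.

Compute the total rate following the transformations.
1096

Step 1: Identify records where status = 'confirmed'
Step 2: The excluded records sum to 494
Step 3: Original total rate = 1590
Step 4: Remaining total = 1590 - 494 = 1096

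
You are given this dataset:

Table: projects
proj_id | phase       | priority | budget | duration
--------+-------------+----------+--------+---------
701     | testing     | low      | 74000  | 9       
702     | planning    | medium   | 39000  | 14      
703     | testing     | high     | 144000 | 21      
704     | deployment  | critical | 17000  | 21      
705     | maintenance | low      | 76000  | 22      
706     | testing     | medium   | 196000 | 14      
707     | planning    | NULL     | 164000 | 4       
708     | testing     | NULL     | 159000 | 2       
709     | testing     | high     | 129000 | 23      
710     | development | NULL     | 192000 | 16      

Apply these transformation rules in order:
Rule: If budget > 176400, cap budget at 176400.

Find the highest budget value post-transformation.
176400

Step 1: Original maximum budget = 196000
Step 2: Apply cap at 176400
Step 3: 2 records had budget > 176400 and were capped
Step 4: Maximum after transformation = 176400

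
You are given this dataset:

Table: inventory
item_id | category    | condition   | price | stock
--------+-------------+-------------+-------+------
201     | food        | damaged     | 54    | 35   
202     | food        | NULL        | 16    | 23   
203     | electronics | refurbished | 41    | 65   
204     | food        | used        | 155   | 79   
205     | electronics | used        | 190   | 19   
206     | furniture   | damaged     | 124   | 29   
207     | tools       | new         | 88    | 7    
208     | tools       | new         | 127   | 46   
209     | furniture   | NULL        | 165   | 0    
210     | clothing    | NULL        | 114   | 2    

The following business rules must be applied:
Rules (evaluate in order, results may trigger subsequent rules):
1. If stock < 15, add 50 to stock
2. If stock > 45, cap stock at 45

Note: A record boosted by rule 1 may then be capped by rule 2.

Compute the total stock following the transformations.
376

Step 1: Apply rule 1 to records with stock < 15
  - 3 records get bonus of 50
  - Of these, 3 records then exceed 45 and get capped
Step 2: Apply rule 2 to records with stock > 45
  - 3 records (original) are capped
Step 3: Calculate final sum = 376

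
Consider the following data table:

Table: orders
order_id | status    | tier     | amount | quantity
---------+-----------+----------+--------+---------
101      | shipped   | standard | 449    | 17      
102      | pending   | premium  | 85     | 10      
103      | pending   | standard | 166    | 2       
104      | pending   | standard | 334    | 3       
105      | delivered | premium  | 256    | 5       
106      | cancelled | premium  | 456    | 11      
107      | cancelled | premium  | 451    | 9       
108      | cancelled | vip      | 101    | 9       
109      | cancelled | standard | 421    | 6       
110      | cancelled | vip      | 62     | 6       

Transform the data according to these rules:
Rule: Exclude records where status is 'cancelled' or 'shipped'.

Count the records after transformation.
4

Step 1: Count records to exclude
  - 5 (cancelled) + 1 (shipped) = 6 records
Step 2: Total records: 10
Step 3: Remaining = 10 - 6 = 4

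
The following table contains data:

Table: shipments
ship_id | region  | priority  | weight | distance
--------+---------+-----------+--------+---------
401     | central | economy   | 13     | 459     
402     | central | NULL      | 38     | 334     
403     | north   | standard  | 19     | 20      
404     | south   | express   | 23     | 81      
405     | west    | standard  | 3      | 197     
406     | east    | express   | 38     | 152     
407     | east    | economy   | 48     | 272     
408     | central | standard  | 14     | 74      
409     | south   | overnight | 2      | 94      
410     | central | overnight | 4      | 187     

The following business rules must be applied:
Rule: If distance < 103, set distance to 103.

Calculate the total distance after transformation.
2013

Step 1: 4 records have distance < 103
Step 2: These records originally summed to 269
Step 3: After setting to minimum: 4 × 103 = 412
Step 4: Unaffected records sum: 1601
Step 5: Final sum = 412 + 1601 = 2013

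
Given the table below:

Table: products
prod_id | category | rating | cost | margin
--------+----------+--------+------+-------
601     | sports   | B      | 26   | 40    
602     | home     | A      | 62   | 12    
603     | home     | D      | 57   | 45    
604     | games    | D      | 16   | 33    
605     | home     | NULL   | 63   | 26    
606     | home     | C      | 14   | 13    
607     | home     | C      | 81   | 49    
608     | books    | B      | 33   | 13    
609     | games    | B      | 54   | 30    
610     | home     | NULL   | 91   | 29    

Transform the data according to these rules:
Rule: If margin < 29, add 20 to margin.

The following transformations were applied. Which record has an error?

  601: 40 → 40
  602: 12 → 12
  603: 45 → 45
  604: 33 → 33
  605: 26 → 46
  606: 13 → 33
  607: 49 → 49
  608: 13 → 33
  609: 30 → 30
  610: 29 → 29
Record 602 has an error. The correct transformed value should be 32, not 12.

Step 1: Check each record against the rule
Step 2: Record 602 has margin = 12
Step 3: Since 12 < 29, the bonus should have been applied
Step 4: Correct value = 32, but claimed value = 12
Conclusion: Record 602 has the error.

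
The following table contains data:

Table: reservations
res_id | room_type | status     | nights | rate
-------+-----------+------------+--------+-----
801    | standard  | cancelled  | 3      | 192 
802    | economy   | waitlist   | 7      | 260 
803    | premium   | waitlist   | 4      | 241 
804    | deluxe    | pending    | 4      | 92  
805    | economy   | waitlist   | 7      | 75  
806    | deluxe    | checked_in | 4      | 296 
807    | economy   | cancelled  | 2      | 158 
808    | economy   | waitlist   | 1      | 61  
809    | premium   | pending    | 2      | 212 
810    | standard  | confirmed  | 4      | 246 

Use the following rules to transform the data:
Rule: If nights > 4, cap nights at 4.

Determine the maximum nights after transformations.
4

Step 1: Original maximum nights = 7
Step 2: Apply cap at 4
Step 3: 2 records had nights > 4 and were capped
Step 4: Maximum after transformation = 4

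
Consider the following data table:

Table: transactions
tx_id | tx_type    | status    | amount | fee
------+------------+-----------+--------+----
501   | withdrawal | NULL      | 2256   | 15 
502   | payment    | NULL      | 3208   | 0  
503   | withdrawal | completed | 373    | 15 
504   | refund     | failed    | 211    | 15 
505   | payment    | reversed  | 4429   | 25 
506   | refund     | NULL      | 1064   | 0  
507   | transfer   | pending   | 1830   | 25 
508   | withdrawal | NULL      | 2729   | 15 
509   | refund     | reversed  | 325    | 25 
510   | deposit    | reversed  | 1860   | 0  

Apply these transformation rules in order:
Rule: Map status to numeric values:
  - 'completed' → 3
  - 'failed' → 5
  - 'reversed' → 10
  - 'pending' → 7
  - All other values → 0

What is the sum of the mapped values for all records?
45

Step 1: Apply mapping to each record
Step 2: Count by status:
  'completed': 1 records × 3 = 3
  'failed': 1 records × 5 = 5
  'reversed': 3 records × 10 = 30
  'pending': 1 records × 7 = 7
Step 3: Sum all mapped values = 45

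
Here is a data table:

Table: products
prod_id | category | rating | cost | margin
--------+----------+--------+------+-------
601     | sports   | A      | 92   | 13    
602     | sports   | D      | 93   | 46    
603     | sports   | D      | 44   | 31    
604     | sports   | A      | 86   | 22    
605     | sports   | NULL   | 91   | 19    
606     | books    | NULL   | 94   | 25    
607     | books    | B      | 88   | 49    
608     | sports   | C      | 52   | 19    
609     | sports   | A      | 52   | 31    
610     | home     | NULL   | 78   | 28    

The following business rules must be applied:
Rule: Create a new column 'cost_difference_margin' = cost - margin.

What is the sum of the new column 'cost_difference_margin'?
487

Step 1: For each record, compute cost - margin
Example calculations:
  92 - 13 = 79
  93 - 46 = 47
  44 - 31 = 13
  ...
Step 2: Sum all derived values
Step 3: Total = 487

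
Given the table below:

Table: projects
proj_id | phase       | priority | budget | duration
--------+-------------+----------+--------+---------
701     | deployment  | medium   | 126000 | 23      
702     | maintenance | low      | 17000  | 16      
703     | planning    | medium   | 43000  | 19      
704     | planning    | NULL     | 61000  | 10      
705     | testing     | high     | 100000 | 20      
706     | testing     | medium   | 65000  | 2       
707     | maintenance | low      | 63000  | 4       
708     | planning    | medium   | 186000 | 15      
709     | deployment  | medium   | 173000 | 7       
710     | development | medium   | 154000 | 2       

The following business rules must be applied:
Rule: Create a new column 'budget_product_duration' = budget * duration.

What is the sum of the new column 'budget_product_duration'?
11288000

Step 1: For each record, compute budget * duration
Example calculations:
  126000 * 23 = 2898000
  17000 * 16 = 272000
  43000 * 19 = 817000
  ...
Step 2: Sum all derived values
Step 3: Total = 11288000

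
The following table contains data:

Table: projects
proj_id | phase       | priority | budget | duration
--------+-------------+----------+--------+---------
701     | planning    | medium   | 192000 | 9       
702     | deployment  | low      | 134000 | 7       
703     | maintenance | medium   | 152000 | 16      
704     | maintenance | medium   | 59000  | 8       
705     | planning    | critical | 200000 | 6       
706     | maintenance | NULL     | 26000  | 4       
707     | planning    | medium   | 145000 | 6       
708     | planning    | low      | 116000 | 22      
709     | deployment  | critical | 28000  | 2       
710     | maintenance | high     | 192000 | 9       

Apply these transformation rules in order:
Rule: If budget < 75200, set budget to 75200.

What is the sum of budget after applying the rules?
1356600

Step 1: 3 records have budget < 75200
Step 2: These records originally summed to 113000
Step 3: After setting to minimum: 3 × 75200 = 225600
Step 4: Unaffected records sum: 1131000
Step 5: Final sum = 225600 + 1131000 = 1356600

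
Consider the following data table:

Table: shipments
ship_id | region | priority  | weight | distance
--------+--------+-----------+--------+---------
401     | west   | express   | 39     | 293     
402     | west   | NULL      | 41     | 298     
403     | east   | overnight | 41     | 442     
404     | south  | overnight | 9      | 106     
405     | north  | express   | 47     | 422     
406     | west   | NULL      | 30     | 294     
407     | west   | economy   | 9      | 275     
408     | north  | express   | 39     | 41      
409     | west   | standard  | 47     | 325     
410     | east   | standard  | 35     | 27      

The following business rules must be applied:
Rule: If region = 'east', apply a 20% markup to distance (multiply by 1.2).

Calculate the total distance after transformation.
2616.8

Step 1: Records with region = 'east' have total distance = 469
Step 2: Apply multiplier: 469 × 1.2 = 562.8
Step 3: Other records total: 2054
Step 4: Final sum = 562.8 + 2054 = 2616.8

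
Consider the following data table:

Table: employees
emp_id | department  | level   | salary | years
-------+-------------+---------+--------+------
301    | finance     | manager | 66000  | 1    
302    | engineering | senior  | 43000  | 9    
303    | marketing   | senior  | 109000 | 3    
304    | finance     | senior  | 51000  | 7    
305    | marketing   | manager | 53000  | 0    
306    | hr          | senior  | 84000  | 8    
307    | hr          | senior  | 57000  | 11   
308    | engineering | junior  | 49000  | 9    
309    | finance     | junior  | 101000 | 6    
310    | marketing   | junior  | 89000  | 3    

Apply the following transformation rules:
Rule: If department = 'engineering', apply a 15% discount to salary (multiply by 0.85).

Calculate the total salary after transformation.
688200.0

Step 1: Records with department = 'engineering' have total salary = 92000
Step 2: Apply multiplier: 92000 × 0.85 = 78200.0
Step 3: Other records total: 610000
Step 4: Final sum = 78200.0 + 610000 = 688200.0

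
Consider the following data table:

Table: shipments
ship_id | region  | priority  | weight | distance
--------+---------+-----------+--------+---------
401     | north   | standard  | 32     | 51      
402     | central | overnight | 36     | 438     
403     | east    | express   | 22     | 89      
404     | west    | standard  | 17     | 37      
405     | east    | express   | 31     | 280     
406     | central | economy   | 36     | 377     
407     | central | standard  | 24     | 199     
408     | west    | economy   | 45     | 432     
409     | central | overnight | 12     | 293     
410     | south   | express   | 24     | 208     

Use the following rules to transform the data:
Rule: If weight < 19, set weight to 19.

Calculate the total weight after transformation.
288

Step 1: 2 records have weight < 19
Step 2: These records originally summed to 29
Step 3: After setting to minimum: 2 × 19 = 38
Step 4: Unaffected records sum: 250
Step 5: Final sum = 38 + 250 = 288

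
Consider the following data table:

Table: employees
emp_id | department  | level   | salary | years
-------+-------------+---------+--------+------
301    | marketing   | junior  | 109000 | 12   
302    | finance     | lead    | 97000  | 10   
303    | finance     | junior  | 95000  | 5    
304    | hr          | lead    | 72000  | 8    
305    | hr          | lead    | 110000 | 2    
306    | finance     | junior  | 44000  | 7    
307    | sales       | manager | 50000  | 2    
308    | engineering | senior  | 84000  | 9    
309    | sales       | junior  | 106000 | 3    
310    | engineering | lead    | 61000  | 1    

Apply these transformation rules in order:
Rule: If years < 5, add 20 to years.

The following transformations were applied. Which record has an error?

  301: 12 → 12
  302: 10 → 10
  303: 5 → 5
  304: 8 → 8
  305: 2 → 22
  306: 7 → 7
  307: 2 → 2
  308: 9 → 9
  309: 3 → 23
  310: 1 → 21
Record 307 has an error. The correct transformed value should be 22, not 2.

Step 1: Check each record against the rule
Step 2: Record 307 has years = 2
Step 3: Since 2 < 5, the bonus should have been applied
Step 4: Correct value = 22, but claimed value = 2
Conclusion: Record 307 has the error.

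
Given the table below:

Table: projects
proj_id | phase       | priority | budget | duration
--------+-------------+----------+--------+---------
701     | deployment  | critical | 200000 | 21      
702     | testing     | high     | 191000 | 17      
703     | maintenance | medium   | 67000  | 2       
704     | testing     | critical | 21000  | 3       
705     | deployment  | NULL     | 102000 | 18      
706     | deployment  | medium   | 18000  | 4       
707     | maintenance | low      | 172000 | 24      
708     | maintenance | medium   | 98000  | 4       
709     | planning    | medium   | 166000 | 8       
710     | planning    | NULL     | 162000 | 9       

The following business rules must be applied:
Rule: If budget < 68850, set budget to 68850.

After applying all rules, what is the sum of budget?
1297550

Step 1: 3 records have budget < 68850
Step 2: These records originally summed to 106000
Step 3: After setting to minimum: 3 × 68850 = 206550
Step 4: Unaffected records sum: 1091000
Step 5: Final sum = 206550 + 1091000 = 1297550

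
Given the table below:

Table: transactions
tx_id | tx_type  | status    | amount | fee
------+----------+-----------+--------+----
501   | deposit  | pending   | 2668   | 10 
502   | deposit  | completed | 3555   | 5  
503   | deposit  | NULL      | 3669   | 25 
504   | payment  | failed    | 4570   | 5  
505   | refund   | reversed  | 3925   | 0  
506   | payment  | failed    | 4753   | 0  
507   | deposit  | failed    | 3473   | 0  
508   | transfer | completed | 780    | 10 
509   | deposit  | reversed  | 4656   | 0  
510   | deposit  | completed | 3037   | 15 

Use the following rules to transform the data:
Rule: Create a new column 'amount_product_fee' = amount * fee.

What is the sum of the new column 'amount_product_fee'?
212385

Step 1: For each record, compute amount * fee
Example calculations:
  2668 * 10 = 26680
  3555 * 5 = 17775
  3669 * 25 = 91725
  ...
Step 2: Sum all derived values
Step 3: Total = 212385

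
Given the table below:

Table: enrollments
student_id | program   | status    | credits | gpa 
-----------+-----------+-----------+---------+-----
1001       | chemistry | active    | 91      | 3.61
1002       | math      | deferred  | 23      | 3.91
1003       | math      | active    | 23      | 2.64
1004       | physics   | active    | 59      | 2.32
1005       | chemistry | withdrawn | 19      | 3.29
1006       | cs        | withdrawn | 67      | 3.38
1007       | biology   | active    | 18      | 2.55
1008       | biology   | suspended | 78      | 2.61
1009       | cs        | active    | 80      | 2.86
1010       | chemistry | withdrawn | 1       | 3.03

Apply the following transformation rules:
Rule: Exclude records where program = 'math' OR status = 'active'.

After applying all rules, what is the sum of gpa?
12.31

Step 1: Find records where program = 'math' OR status = 'active'
Step 2: 6 records match, summing to 17.89
Step 3: Original sum: 30.2
Step 4: Remaining sum = 30.2 - 17.89 = 12.31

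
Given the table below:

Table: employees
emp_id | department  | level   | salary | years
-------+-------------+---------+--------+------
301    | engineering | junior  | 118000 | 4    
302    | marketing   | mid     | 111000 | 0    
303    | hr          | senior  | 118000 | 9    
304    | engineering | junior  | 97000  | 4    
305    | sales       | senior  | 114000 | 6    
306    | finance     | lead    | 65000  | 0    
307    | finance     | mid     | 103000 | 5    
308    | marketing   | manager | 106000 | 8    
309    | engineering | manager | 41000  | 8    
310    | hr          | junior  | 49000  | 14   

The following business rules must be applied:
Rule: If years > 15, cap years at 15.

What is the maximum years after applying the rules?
14

Step 1: Original maximum years = 14
Step 2: Check cap of 15 against maximum
Step 3: No records exceed the cap (max 14 <= cap 15), so no capping applies
Step 4: Maximum after transformation = 14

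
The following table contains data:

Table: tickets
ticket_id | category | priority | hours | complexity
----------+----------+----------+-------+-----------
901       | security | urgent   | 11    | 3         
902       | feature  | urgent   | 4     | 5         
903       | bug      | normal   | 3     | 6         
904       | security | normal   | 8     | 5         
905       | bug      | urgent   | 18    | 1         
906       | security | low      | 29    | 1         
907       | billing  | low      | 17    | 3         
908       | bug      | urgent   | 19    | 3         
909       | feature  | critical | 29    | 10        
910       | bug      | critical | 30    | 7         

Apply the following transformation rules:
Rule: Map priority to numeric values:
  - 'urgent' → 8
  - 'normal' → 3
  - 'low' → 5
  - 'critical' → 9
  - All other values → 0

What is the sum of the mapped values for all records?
66

Step 1: Apply mapping to each record
Step 2: Count by status:
  'urgent': 4 records × 8 = 32
  'normal': 2 records × 3 = 6
  'low': 2 records × 5 = 10
  'critical': 2 records × 9 = 18
Step 3: Sum all mapped values = 66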